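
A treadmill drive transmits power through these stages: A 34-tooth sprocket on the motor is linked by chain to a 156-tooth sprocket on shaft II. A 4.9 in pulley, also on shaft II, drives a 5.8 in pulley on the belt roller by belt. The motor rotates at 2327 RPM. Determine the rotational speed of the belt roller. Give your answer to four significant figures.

428.5 RPM

Chain: ratio = 156/34 = 4.5882, so shaft II turns at 2327 / 4.5882 = 507.17 RPM.
Belt: ratio = 5.8/4.9 = 1.1837, so the belt roller turns at 507.17 / 1.1837 = 428.47 RPM.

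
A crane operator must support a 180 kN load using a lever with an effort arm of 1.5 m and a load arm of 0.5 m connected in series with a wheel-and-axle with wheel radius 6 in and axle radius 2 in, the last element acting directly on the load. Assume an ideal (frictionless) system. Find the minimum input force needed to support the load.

Lever MA = effort arm / load arm = 1.5/0.5 = 3.
Wheel-and-axle MA = R/r = 6/2 = 3.
Combined ideal MA = 3 × 3 = 9.
Effort = load / MA = 180 / 9 = 20 kN.

20 kN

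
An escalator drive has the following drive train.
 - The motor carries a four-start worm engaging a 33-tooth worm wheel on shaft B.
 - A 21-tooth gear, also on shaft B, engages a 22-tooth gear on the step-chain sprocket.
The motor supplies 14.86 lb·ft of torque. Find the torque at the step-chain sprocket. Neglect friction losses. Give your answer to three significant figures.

128 lb·ft

worm 33/4 = 8.25 → τ = 14.86·8.25 = 122.59 lb·ft
gear mesh 22/21 = 1.0476 → τ = 122.59·1.0476 = 128.43 lb·ft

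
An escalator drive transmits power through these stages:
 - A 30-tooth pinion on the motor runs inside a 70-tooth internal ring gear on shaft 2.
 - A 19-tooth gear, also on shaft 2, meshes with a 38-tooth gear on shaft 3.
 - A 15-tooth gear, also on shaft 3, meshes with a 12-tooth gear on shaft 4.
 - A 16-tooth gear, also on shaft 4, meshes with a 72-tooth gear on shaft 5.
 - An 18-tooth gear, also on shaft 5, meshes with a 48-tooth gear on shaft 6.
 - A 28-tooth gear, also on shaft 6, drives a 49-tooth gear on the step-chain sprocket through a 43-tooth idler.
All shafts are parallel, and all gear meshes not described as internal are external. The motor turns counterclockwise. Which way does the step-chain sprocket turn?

counterclockwise

the motor → shaft 2: internal mesh, same direction → CCW.
shaft 2 → shaft 3: external mesh, 1 reversal → CW.
shaft 3 → shaft 4: external mesh, 1 reversal → CCW.
shaft 4 → shaft 5: external mesh, 1 reversal → CW.
shaft 5 → shaft 6: external mesh, 1 reversal → CCW.
shaft 6 → the step-chain sprocket: driver → idler → driven is 2 external meshes, 2 reversals → CCW.
6 reversals in total — an even number — so the step-chain sprocket turns the same way as the motor.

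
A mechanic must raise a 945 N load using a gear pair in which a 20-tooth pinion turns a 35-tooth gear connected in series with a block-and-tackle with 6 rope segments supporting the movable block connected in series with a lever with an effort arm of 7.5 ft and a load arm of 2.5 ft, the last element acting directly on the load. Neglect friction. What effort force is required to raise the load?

30 N

Gear pair MA = 35/20 = 1.75.
Block-and-tackle MA = number of supporting rope parts = 6.
Lever MA = effort arm / load arm = 7.5/2.5 = 3.
Combined ideal MA = 1.75 × 6 × 3 = 31.5.
Effort = load / MA = 945 / 31.5 = 30 N.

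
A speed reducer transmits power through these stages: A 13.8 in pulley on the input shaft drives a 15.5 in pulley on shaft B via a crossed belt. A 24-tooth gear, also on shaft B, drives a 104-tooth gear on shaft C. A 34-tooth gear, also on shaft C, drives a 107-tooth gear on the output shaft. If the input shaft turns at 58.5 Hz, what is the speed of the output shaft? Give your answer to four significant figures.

belt 15.5/13.8 = 1.1232 → 58.5/1.1232 = 52.084 Hz
gear mesh 104/24 = 4.3333 → 52.084/4.3333 = 12.019 Hz
gear mesh 107/34 = 3.1471 → 12.019/3.1471 = 3.8192 Hz

3.819 Hz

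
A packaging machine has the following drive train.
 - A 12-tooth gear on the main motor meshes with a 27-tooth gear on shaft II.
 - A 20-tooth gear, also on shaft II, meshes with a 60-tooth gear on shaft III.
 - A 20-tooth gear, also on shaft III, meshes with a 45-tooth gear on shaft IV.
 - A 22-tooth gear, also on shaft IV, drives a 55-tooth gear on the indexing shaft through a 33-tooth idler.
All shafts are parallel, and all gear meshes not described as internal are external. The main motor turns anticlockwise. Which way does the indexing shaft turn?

the main motor → shaft II: external mesh, 1 reversal → CW.
shaft II → shaft III: external mesh, 1 reversal → CCW.
shaft III → shaft IV: external mesh, 1 reversal → CW.
shaft IV → the indexing shaft: driver → idler → driven is 2 external meshes, 2 reversals → CW.
5 reversals in total — an odd number — so the indexing shaft turns opposite to the main motor.

clockwise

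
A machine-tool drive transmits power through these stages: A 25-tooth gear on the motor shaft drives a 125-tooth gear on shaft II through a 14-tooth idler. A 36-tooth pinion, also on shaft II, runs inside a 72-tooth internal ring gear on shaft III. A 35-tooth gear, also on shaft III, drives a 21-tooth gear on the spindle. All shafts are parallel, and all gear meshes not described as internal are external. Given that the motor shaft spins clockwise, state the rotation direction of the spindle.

counterclockwise

the motor shaft → shaft II: driver → idler → driven is 2 external meshes, 2 reversals → CW.
shaft II → shaft III: internal mesh, same direction → CW.
shaft III → the spindle: external mesh, 1 reversal → CCW.
3 reversals in total — an odd number — so the spindle turns opposite to the motor shaft.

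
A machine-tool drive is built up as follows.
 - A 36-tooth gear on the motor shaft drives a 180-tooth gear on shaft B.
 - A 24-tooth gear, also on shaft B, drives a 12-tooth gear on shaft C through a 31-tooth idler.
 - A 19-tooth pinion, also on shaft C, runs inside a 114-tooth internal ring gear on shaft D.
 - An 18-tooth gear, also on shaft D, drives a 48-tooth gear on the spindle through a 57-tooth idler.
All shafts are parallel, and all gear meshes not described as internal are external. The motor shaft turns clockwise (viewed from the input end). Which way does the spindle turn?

the motor shaft → shaft B: external mesh, 1 reversal → CCW.
shaft B → shaft C: driver → idler → driven is 2 external meshes, 2 reversals → CCW.
shaft C → shaft D: internal mesh, same direction → CCW.
shaft D → the spindle: driver → idler → driven is 2 external meshes, 2 reversals → CCW.
5 reversals in total — an odd number — so the spindle turns opposite to the motor shaft.

anticlockwise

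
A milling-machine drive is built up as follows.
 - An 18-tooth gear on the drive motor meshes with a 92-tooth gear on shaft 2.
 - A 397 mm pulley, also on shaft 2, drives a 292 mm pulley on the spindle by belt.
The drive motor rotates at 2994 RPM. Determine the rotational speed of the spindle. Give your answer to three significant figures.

the drive motor → shaft 2 (gear mesh, 92/18): 2994 ÷ 5.1111 = 585.78 RPM
shaft 2 → the spindle (belt, 292/397): 585.78 ÷ 0.73552 = 796.42 RPM

796 RPM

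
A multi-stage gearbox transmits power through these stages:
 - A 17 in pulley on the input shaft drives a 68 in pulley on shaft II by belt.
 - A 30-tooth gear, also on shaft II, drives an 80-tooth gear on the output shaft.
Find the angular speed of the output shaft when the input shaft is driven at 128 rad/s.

12 rad/s

belt 68/17 = 4 → 128/4 = 32 rad/s
gear mesh 80/30 = 2.6667 → 32/2.6667 = 12 rad/s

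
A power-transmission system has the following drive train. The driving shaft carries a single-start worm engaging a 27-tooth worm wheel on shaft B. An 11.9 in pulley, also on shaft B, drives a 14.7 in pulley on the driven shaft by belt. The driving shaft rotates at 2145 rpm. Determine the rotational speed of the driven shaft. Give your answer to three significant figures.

the driving shaft → shaft B (worm, 27/1): 2145 ÷ 27 = 79.444 rpm
shaft B → the driven shaft (belt, 14.7/11.9): 79.444 ÷ 1.2353 = 64.312 rpm

64.3 rpm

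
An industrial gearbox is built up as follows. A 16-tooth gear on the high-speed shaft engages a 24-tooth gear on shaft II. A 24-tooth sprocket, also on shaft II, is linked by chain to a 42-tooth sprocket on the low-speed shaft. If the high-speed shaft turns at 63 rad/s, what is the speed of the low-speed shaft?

24 rad/s

the high-speed shaft → shaft II (gear mesh, 24/16): 63 ÷ 1.5 = 42 rad/s
shaft II → the low-speed shaft (chain, 42/24): 42 ÷ 1.75 = 24 rad/s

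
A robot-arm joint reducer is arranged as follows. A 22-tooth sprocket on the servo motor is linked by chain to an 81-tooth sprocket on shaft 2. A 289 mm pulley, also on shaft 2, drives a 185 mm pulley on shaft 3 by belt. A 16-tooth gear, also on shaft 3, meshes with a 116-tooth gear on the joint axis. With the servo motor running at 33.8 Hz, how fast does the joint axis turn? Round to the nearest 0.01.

chain 81/22 = 3.6818 → 33.8/3.6818 = 9.1802 Hz
belt 185/289 = 0.64014 → 9.1802/0.64014 = 14.341 Hz
gear mesh 116/16 = 7.25 → 14.341/7.25 = 1.9781 Hz

1.98 Hz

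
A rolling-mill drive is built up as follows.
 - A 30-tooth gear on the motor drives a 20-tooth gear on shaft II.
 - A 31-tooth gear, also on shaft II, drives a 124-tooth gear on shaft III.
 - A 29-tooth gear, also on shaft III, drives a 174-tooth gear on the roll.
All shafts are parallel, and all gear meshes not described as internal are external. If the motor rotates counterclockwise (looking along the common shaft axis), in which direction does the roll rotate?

clockwise

the motor → shaft II: external mesh, 1 reversal → CW.
shaft II → shaft III: external mesh, 1 reversal → CCW.
shaft III → the roll: external mesh, 1 reversal → CW.
3 reversals in total — an odd number — so the roll turns opposite to the motor.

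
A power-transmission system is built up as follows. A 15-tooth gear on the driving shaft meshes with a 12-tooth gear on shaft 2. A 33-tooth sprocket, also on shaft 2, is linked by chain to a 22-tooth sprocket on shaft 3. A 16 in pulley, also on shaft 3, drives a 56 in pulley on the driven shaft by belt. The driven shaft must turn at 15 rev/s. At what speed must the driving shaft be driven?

28 rev/s

Overall ratio R = 0.8 × 0.66667 × 3.5 = 1.8667.
Required input speed = output speed × R = 15 × 1.8667 = 28 rev/s.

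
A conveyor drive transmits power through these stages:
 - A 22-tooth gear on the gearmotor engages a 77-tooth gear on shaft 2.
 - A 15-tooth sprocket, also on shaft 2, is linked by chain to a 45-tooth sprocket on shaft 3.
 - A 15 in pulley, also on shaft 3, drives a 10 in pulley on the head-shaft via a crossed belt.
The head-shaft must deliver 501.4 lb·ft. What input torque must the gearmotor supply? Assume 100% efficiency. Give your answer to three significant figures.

Overall ratio R = 3.5 × 3 × 0.66667 = 7.
Input torque = output torque / R = 501.4 / 7 = 71.629 lb·ft.

71.6 lb·ft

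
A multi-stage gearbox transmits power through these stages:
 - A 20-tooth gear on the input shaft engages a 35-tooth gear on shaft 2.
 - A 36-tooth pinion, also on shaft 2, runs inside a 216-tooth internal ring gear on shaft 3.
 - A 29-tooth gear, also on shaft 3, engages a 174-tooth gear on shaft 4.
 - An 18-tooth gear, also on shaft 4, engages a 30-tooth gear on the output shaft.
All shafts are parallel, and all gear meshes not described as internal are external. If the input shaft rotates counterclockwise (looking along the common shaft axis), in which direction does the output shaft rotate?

the input shaft → shaft 2: external mesh, 1 reversal → CW.
shaft 2 → shaft 3: internal mesh, same direction → CW.
shaft 3 → shaft 4: external mesh, 1 reversal → CCW.
shaft 4 → the output shaft: external mesh, 1 reversal → CW.
3 reversals in total — an odd number — so the output shaft turns opposite to the input shaft.

clockwise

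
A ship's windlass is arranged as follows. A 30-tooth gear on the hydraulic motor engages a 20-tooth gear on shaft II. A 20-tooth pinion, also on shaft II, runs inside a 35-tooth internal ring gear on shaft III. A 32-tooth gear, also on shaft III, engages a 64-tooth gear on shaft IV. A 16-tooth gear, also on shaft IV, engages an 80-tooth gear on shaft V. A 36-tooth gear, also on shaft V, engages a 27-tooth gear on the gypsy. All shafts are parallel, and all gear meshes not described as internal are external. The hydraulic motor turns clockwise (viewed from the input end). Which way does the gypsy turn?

the hydraulic motor → shaft II: external mesh, 1 reversal → CCW.
shaft II → shaft III: internal mesh, same direction → CCW.
shaft III → shaft IV: external mesh, 1 reversal → CW.
shaft IV → shaft V: external mesh, 1 reversal → CCW.
shaft V → the gypsy: external mesh, 1 reversal → CW.
4 reversals in total — an even number — so the gypsy turns the same way as the hydraulic motor.

clockwise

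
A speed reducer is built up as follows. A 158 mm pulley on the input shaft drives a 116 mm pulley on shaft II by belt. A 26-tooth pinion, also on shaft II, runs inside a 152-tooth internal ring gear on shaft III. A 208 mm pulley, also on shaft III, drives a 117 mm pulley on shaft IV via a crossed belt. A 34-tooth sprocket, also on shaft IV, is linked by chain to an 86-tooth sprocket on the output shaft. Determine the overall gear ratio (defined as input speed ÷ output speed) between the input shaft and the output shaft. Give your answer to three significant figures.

Each stage contributes driven/driver: belt 116/158 = 0.73418, internal gear 152/26 = 5.8462, belt 117/208 = 0.5625, chain 86/34 = 2.5294.
Overall: 0.73418 × 5.8462 × 0.5625 × 2.5294 = 6.1068.

6.11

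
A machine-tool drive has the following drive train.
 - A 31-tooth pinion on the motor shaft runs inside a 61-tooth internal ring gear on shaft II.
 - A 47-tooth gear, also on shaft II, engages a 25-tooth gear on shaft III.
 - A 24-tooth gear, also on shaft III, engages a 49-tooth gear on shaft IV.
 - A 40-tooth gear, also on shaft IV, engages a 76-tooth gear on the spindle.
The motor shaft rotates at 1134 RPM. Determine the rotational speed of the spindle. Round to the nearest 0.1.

Internal gear: ratio = 61/31 = 1.9677, so shaft II turns at 1134 / 1.9677 = 576.3 RPM.
Gear mesh: ratio = 25/47 = 0.53191, so shaft III turns at 576.3 / 0.53191 = 1083.4 RPM.
Gear mesh: ratio = 49/24 = 2.0417, so shaft IV turns at 1083.4 / 2.0417 = 530.66 RPM.
Gear mesh: ratio = 76/40 = 1.9, so the spindle turns at 530.66 / 1.9 = 279.3 RPM.

279.3 RPM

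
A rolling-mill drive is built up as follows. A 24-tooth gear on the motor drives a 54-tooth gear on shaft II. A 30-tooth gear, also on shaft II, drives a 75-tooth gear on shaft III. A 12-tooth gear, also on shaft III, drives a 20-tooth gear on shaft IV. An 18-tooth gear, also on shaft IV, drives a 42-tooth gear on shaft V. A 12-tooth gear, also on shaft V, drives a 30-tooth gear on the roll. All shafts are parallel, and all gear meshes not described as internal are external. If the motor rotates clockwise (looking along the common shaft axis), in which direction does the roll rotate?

the motor → shaft II: external mesh, 1 reversal → CCW.
shaft II → shaft III: external mesh, 1 reversal → CW.
shaft III → shaft IV: external mesh, 1 reversal → CCW.
shaft IV → shaft V: external mesh, 1 reversal → CW.
shaft V → the roll: external mesh, 1 reversal → CCW.
5 reversals in total — an odd number — so the roll turns opposite to the motor.

counterclockwise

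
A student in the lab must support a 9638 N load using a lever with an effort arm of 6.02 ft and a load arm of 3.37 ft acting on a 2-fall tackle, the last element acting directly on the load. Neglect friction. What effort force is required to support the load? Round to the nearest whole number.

Lever MA = effort arm / load arm = 6.02/3.37 = 1.7864.
Block-and-tackle MA = number of supporting rope parts = 2.
Combined ideal MA = 1.7864 × 2 = 3.5727.
Effort = load / MA = 9638 / 3.5727 = 2697.7 N.

2698 N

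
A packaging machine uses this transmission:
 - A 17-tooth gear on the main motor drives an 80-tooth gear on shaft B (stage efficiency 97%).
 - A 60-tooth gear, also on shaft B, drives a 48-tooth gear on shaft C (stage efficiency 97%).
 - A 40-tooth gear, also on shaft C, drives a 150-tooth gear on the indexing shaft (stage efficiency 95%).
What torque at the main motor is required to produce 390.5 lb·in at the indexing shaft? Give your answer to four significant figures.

Overall ratio R = 4.7059 × 0.8 × 3.75 = 14.118; overall efficiency η = 0.97 × 0.97 × 0.95 = 0.8939.
Input torque = output torque / (R × η) = 390.5 / (14.118 × 0.8939) = 30.945 lb·in.

30.95 lb·in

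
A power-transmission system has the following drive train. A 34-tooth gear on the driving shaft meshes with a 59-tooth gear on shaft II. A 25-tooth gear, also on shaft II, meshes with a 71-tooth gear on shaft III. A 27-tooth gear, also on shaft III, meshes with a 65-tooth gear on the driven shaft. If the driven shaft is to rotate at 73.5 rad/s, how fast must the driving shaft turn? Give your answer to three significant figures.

872 rad/s

Overall ratio R = 1.7353 × 2.84 × 2.4074 = 11.864.
Required input speed = output speed × R = 73.5 × 11.864 = 872.02 rad/s.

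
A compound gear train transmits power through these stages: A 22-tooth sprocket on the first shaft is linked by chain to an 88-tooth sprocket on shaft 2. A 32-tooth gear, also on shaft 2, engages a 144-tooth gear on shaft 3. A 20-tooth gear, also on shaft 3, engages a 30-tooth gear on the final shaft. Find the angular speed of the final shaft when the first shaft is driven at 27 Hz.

1 Hz

the first shaft → shaft 2 (chain, 88/22): 27 ÷ 4 = 6.75 Hz
shaft 2 → shaft 3 (gear mesh, 144/32): 6.75 ÷ 4.5 = 1.5 Hz
shaft 3 → the final shaft (gear mesh, 30/20): 1.5 ÷ 1.5 = 1 Hz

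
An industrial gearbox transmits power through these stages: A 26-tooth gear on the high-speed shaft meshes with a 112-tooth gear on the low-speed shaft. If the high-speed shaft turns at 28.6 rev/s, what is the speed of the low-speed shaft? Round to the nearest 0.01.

6.64 rev/s

gear mesh 112/26 = 4.3077 → 28.6/4.3077 = 6.6393 rev/s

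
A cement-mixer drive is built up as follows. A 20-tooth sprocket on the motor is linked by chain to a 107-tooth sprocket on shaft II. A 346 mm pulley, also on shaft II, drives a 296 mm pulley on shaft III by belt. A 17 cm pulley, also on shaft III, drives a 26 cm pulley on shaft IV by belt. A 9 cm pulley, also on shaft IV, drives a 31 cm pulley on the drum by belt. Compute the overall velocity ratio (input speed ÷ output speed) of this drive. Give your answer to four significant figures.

24.11

Each stage contributes driven/driver: chain 107/20 = 5.35, belt 296/346 = 0.85549, belt 26/17 = 1.5294, belt 31/9 = 3.4444.
Overall: 5.35 × 0.85549 × 1.5294 × 3.4444 = 24.111.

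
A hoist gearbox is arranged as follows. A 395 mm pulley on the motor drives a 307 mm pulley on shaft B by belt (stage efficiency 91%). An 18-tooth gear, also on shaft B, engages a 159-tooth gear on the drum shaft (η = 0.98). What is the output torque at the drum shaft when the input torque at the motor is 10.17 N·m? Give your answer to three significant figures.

62.3 N·m

Belt: ratio = 307/395 = 0.77722; torque at shaft B = 10.17 × 0.77722 × 0.91 = 7.1929 N·m.
Gear mesh: ratio = 159/18 = 8.8333; torque at the drum shaft = 7.1929 × 8.8333 × 0.98 = 62.266 N·m.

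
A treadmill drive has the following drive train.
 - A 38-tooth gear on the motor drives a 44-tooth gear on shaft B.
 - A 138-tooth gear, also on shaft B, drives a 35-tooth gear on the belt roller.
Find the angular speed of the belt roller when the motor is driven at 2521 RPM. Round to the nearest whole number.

gear mesh 44/38 = 1.1579 → 2521/1.1579 = 2177.2 RPM
gear mesh 35/138 = 0.25362 → 2177.2/0.25362 = 8584.5 RPM

8584 RPM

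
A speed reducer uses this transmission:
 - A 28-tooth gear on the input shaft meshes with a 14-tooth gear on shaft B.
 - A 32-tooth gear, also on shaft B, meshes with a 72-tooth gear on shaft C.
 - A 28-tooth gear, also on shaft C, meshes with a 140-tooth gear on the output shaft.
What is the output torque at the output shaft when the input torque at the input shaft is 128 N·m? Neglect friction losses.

gear mesh 14/28 = 0.5 → τ = 128·0.5 = 64 N·m
gear mesh 72/32 = 2.25 → τ = 64·2.25 = 144 N·m
gear mesh 140/28 = 5 → τ = 144·5 = 720 N·m

720 N·m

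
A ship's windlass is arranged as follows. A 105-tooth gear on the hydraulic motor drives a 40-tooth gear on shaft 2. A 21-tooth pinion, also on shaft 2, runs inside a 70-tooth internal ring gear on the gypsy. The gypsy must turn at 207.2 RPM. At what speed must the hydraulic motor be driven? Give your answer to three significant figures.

Overall ratio R = 0.38095 × 3.3333 = 1.2698.
Required input speed = output speed × R = 207.2 × 1.2698 = 263.11 RPM.

263 RPM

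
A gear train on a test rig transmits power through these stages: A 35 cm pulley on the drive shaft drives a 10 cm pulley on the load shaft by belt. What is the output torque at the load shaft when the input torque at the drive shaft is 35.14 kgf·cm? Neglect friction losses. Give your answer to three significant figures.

10.0 kgf·cm

After the belt (10/35): 35.14 × 0.28571 = 10.04 kgf·cm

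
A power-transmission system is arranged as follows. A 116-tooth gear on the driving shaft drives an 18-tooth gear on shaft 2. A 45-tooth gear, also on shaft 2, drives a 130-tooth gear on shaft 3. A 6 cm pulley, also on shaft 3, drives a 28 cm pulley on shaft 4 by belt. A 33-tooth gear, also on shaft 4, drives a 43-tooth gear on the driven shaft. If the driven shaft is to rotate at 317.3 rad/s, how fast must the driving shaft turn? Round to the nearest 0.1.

864.9 rad/s

Overall ratio R = 0.15517 × 2.8889 × 4.6667 × 1.303 = 2.7259.
Required input speed = output speed × R = 317.3 × 2.7259 = 864.92 rad/s.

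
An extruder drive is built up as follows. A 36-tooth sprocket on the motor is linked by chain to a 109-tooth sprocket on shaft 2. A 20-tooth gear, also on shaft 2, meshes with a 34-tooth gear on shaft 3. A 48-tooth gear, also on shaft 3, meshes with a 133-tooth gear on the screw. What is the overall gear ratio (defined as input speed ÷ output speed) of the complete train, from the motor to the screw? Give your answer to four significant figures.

14.26

Each stage contributes driven/driver: chain 109/36 = 3.0278, gear mesh 34/20 = 1.7, gear mesh 133/48 = 2.7708.
Overall: 3.0278 × 1.7 × 2.7708 = 14.262.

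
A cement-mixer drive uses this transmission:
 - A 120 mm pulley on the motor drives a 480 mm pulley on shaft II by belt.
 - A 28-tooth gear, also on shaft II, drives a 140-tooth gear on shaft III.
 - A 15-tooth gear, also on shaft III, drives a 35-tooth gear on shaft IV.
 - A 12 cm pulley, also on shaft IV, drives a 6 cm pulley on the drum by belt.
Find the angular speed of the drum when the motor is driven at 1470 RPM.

the motor → shaft II (belt, 480/120): 1470 ÷ 4 = 367.5 RPM
shaft II → shaft III (gear mesh, 140/28): 367.5 ÷ 5 = 73.5 RPM
shaft III → shaft IV (gear mesh, 35/15): 73.5 ÷ 2.3333 = 31.5 RPM
shaft IV → the drum (belt, 6/12): 31.5 ÷ 0.5 = 63 RPM

63 RPM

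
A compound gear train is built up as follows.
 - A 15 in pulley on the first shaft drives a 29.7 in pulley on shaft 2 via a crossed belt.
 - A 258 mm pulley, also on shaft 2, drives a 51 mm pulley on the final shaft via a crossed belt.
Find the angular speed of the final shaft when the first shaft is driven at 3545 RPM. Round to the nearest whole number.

the first shaft → shaft 2 (belt, 29.7/15): 3545 ÷ 1.98 = 1790.4 RPM
shaft 2 → the final shaft (belt, 51/258): 1790.4 ÷ 0.19767 = 9057.3 RPM

9057 RPM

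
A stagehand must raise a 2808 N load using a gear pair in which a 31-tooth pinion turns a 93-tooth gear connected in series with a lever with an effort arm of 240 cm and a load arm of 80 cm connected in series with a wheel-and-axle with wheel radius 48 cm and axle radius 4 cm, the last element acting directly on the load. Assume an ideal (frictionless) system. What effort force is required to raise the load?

26 N

Gear pair MA = 93/31 = 3.
Lever MA = effort arm / load arm = 240/80 = 3.
Wheel-and-axle MA = R/r = 48/4 = 12.
Combined ideal MA = 3 × 3 × 12 = 108.
Effort = load / MA = 2808 / 108 = 26 N.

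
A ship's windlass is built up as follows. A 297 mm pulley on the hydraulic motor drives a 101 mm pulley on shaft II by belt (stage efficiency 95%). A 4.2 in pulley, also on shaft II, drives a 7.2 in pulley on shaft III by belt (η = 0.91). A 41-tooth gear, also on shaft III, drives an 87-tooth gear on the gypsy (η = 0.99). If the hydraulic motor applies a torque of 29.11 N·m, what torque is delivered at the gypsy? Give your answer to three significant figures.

30.8 N·m

Belt: ratio = 101/297 = 0.34007; torque at shaft II = 29.11 × 0.34007 × 0.95 = 9.4044 N·m.
Belt: ratio = 7.2/4.2 = 1.7143; torque at shaft III = 9.4044 × 1.7143 × 0.91 = 14.671 N·m.
Gear mesh: ratio = 87/41 = 2.122; torque at the gypsy = 14.671 × 2.122 × 0.99 = 30.82 N·m.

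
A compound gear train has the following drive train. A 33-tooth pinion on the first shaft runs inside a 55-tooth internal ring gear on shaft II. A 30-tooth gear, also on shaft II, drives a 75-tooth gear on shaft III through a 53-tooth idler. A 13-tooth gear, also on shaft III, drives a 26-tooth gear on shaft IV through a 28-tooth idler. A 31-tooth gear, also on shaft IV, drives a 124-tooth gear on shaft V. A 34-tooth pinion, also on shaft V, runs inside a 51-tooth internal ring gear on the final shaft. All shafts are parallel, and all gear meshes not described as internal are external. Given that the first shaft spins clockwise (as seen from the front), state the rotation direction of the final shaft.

counterclockwise

the first shaft → shaft II: internal mesh, same direction → CW.
shaft II → shaft III: driver → idler → driven is 2 external meshes, 2 reversals → CW.
shaft III → shaft IV: driver → idler → driven is 2 external meshes, 2 reversals → CW.
shaft IV → shaft V: external mesh, 1 reversal → CCW.
shaft V → the final shaft: internal mesh, same direction → CCW.
5 reversals in total — an odd number — so the final shaft turns opposite to the first shaft.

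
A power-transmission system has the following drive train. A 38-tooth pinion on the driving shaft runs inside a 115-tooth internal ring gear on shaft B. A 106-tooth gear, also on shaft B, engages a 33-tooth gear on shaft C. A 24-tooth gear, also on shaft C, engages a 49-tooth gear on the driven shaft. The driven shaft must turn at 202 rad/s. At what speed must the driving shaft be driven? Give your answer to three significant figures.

389 rad/s

Overall ratio R = 3.0263 × 0.31132 × 2.0417 = 1.9236.
Required input speed = output speed × R = 202 × 1.9236 = 388.56 rad/s.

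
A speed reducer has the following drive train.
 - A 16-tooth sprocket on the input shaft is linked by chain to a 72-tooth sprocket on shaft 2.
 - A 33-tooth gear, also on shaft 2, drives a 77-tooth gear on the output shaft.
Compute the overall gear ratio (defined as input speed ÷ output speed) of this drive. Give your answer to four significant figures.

10.50

Each stage contributes driven/driver: chain 72/16 = 4.5, gear mesh 77/33 = 2.3333.
Overall: 4.5 × 2.3333 = 10.5.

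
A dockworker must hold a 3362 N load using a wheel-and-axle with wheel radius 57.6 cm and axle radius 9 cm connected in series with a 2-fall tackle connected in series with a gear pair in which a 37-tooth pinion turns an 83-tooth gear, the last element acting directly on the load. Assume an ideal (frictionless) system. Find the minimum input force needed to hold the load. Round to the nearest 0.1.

117.1 N

Wheel-and-axle MA = R/r = 57.6/9 = 6.4.
Block-and-tackle MA = number of supporting rope parts = 2.
Gear pair MA = 83/37 = 2.2432.
Combined ideal MA = 6.4 × 2 × 2.2432 = 28.714.
Effort = load / MA = 3362 / 28.714 = 117.09 N.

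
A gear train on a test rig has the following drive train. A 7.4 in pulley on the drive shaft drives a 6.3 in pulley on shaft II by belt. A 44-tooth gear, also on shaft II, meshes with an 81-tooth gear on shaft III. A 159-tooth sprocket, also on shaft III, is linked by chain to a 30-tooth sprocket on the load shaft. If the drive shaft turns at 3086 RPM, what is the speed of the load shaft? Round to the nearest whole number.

the drive shaft → shaft II (belt, 6.3/7.4): 3086 ÷ 0.85135 = 3624.8 RPM
shaft II → shaft III (gear mesh, 81/44): 3624.8 ÷ 1.8409 = 1969 RPM
shaft III → the load shaft (chain, 30/159): 1969 ÷ 0.18868 = 10436 RPM

10436 RPM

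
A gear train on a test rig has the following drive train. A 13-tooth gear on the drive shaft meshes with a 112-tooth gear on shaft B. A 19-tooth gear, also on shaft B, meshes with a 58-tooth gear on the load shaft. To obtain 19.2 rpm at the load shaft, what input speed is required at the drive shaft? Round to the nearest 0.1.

505.0 rpm

Overall ratio R = 8.6154 × 3.0526 = 26.3.
Required input speed = output speed × R = 19.2 × 26.3 = 504.95 rpm.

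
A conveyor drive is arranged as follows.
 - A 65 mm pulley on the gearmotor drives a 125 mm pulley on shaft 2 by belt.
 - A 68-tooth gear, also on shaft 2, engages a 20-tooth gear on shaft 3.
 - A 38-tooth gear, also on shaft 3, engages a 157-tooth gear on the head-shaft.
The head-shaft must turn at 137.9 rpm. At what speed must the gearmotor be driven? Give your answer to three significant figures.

322 rpm

Overall ratio R = 1.9231 × 0.29412 × 4.1316 = 2.3369.
Required input speed = output speed × R = 137.9 × 2.3369 = 322.25 rpm.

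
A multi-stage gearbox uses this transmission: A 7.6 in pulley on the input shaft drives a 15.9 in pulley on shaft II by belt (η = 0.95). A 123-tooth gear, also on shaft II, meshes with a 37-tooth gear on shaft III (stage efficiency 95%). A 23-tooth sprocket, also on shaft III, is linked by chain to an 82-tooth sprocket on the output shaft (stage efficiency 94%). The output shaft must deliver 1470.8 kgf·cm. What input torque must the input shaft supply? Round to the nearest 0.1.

772.7 kgf·cm

Overall ratio R = 2.0921 × 0.30081 × 3.5652 = 2.2437; overall efficiency η = 0.95 × 0.95 × 0.94 = 0.8483.
Input torque = output torque / (R × η) = 1470.8 / (2.2437 × 0.8483) = 772.7 kgf·cm.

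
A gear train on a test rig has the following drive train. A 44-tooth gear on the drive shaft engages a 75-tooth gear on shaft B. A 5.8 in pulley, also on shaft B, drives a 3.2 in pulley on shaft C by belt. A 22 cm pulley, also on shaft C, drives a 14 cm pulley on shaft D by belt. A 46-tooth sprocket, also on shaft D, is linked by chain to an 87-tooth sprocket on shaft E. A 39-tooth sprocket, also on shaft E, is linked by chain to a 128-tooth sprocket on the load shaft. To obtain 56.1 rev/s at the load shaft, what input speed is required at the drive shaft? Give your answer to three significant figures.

Overall ratio R = 1.7045 × 0.55172 × 0.63636 × 1.8913 × 3.2821 = 3.7149.
Required input speed = output speed × R = 56.1 × 3.7149 = 208.4 rev/s.

208 rev/s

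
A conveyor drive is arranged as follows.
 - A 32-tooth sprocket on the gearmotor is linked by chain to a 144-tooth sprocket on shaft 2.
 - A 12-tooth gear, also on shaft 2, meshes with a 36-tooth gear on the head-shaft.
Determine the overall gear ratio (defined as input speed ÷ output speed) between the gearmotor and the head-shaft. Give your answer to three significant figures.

Each stage contributes driven/driver: chain 144/32 = 4.5, gear mesh 36/12 = 3.
Overall: 4.5 × 3 = 13.5.

13.5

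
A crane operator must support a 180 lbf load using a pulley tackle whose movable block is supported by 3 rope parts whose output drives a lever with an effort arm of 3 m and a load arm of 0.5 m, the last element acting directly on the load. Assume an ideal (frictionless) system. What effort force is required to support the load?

10 lbf

Block-and-tackle MA = number of supporting rope parts = 3.
Lever MA = effort arm / load arm = 3/0.5 = 6.
Combined ideal MA = 3 × 6 = 18.
Effort = load / MA = 180 / 18 = 10 lbf.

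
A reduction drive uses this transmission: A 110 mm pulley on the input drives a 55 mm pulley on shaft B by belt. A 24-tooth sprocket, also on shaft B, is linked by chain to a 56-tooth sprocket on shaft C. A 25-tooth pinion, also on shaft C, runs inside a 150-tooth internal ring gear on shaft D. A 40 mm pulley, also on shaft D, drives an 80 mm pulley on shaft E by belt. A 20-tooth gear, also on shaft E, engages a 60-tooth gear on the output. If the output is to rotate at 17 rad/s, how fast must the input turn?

Overall ratio R = 0.5 × 2.3333 × 6 × 2 × 3 = 42.
Required input speed = output speed × R = 17 × 42 = 714 rad/s.

714 rad/s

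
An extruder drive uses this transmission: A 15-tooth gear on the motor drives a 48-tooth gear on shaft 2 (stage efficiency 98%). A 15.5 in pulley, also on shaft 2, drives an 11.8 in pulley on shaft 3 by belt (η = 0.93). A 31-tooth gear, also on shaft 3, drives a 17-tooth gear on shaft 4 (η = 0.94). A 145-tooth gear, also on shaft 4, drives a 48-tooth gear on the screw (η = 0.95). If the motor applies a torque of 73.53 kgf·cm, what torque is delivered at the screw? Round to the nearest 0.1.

26.5 kgf·cm

gear mesh 48/15 = 3.2 → τ = 73.53·3.2·0.98 = 230.59 kgf·cm
belt 11.8/15.5 = 0.76129 → τ = 230.59·0.76129·0.93 = 163.26 kgf·cm
gear mesh 17/31 = 0.54839 → τ = 163.26·0.54839·0.94 = 84.157 kgf·cm
gear mesh 48/145 = 0.33103 → τ = 84.157·0.33103·0.95 = 26.466 kgf·cm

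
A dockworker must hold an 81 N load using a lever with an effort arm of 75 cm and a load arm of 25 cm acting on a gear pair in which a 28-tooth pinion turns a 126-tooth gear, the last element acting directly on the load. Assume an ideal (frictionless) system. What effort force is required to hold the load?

6 N

Lever MA = effort arm / load arm = 75/25 = 3.
Gear pair MA = 126/28 = 4.5.
Combined ideal MA = 3 × 4.5 = 13.5.
Effort = load / MA = 81 / 13.5 = 6 N.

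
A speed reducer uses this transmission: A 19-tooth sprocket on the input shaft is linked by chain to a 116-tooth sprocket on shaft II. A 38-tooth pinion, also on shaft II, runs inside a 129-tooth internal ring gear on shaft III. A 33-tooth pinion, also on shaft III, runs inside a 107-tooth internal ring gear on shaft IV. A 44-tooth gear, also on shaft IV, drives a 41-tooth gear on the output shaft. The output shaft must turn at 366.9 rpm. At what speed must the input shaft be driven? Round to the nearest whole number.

22975 rpm

Overall ratio R = 6.1053 × 3.3947 × 3.2424 × 0.93182 = 62.62.
Required input speed = output speed × R = 366.9 × 62.62 = 22975 rpm.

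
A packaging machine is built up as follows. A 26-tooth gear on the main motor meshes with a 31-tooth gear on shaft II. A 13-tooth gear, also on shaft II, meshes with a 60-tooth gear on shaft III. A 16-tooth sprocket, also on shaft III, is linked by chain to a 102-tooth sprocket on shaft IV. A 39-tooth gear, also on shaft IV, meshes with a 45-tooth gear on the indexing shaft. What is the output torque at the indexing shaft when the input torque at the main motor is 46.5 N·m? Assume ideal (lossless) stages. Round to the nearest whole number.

1882 N·m

Gear mesh: ratio = 31/26 = 1.1923; torque at shaft II = 46.5 × 1.1923 = 55.442 N·m.
Gear mesh: ratio = 60/13 = 4.6154; torque at shaft III = 55.442 × 4.6154 = 255.89 N·m.
Chain: ratio = 102/16 = 6.375; torque at shaft IV = 255.89 × 6.375 = 1631.3 N·m.
Gear mesh: ratio = 45/39 = 1.1538; torque at the indexing shaft = 1631.3 × 1.1538 = 1882.2 N·m.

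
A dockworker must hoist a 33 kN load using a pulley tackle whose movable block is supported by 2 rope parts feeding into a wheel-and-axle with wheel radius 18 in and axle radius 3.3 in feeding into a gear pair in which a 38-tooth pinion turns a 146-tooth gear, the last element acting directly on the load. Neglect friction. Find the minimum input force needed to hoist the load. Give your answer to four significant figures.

0.7873 kN

Block-and-tackle MA = number of supporting rope parts = 2.
Wheel-and-axle MA = R/r = 18/3.3 = 5.4545.
Gear pair MA = 146/38 = 3.8421.
Combined ideal MA = 2 × 5.4545 × 3.8421 = 41.914.
Effort = load / MA = 33 / 41.914 = 0.78733 kN.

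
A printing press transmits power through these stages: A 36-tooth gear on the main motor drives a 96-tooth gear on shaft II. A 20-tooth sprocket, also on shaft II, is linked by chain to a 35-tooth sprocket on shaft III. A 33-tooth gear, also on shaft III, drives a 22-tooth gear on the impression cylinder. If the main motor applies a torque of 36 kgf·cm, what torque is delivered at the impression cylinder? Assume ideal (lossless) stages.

Gear mesh: ratio = 96/36 = 2.6667; torque at shaft II = 36 × 2.6667 = 96 kgf·cm.
Chain: ratio = 35/20 = 1.75; torque at shaft III = 96 × 1.75 = 168 kgf·cm.
Gear mesh: ratio = 22/33 = 0.66667; torque at the impression cylinder = 168 × 0.66667 = 112 kgf·cm.

112 kgf·cm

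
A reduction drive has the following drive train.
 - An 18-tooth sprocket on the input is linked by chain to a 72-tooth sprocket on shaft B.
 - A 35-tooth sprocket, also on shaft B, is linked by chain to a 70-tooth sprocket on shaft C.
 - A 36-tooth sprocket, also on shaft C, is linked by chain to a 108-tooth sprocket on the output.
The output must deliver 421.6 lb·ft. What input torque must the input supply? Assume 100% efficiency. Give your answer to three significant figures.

17.6 lb·ft

Overall ratio R = 4 × 2 × 3 = 24.
Input torque = output torque / R = 421.6 / 24 = 17.567 lb·ft.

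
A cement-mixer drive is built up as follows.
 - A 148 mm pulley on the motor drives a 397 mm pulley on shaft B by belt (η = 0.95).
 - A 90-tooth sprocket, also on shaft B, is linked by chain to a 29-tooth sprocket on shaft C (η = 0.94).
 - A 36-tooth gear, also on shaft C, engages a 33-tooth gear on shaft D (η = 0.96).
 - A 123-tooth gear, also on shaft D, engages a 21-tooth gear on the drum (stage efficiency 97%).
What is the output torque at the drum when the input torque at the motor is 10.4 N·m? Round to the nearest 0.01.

belt 397/148 = 2.6824 → τ = 10.4·2.6824·0.95 = 26.502 N·m
chain 29/90 = 0.32222 → τ = 26.502·0.32222·0.94 = 8.0273 N·m
gear mesh 33/36 = 0.91667 → τ = 8.0273·0.91667·0.96 = 7.064 N·m
gear mesh 21/123 = 0.17073 → τ = 7.064·0.17073·0.97 = 1.1699 N·m

1.17 N·m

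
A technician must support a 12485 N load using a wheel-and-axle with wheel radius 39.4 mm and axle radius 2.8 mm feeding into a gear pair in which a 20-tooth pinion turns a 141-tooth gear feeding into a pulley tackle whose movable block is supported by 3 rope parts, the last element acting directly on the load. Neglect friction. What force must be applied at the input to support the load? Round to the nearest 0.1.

42.0 N

Wheel-and-axle MA = R/r = 39.4/2.8 = 14.071.
Gear pair MA = 141/20 = 7.05.
Block-and-tackle MA = number of supporting rope parts = 3.
Combined ideal MA = 14.071 × 7.05 × 3 = 297.61.
Effort = load / MA = 12485 / 297.61 = 41.951 N.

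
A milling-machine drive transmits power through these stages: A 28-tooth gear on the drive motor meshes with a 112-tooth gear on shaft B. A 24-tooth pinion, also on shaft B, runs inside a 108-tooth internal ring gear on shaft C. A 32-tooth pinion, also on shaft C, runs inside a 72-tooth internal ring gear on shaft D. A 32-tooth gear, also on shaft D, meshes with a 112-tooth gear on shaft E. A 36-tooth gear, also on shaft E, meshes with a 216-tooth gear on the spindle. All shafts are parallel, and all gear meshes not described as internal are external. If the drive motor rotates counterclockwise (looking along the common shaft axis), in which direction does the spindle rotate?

clockwise

the drive motor → shaft B: external mesh, 1 reversal → CW.
shaft B → shaft C: internal mesh, same direction → CW.
shaft C → shaft D: internal mesh, same direction → CW.
shaft D → shaft E: external mesh, 1 reversal → CCW.
shaft E → the spindle: external mesh, 1 reversal → CW.
3 reversals in total — an odd number — so the spindle turns opposite to the drive motor.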